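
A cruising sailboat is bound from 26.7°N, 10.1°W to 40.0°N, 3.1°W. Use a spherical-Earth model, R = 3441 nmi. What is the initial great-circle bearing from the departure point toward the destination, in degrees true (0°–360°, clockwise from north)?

θ = atan2( sin Δλ·cos φ₂ ,  cos φ₁ sin φ₂ − sin φ₁ cos φ₂ cos Δλ )
  = atan2(+0.0934, +0.2326) = 21.87°

21.9°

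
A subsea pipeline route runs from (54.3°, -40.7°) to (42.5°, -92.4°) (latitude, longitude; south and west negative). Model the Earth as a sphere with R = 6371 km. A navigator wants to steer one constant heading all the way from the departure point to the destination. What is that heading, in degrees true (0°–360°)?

Meridional parts: M(φ₁)=+1.1331, M(φ₂)=+0.8210 → ΔM = -0.3122;  Δλ = -0.9023 rad
tan C = Δλ / ΔM = +2.8906 → C = 250.92°

250.9°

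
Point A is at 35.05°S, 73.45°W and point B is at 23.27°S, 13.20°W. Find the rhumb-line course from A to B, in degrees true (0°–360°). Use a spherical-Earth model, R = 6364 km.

Δψ = ln[tan(π/4+φ₂/2)/tan(π/4+φ₁/2)] = +0.2361
Δλ = +1.0516 rad (taken the short way round)
course = atan2(Δλ, Δψ) = 77.34°

77.3°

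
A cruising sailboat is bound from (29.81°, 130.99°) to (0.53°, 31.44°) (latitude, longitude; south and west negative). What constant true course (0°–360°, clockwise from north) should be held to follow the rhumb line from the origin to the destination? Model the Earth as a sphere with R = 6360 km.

Δψ = ln[tan(π/4+φ₂/2)/tan(π/4+φ₁/2)] = -0.5362
Δλ = -1.7375 rad (taken the short way round)
course = atan2(Δλ, Δψ) = 252.85°

252.8°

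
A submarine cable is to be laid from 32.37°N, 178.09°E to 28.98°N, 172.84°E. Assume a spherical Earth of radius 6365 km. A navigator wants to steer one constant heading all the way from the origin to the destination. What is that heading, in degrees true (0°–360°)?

233.1°

Δψ = ln[tan(π/4+φ₂/2)/tan(π/4+φ₁/2)] = -0.0688
Δλ = -0.0916 rad (taken the short way round)
course = atan2(Δλ, Δψ) = 233.10°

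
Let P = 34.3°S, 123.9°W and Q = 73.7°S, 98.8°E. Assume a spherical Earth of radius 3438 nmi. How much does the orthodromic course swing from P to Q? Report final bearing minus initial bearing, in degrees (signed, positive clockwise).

+131.1°

At departure: θ₁ = atan2(sin Δλ cos φ₂, cos φ₁ sin φ₂ − sin φ₁ cos φ₂ cos Δλ) = 191.82°
At arrival: θ₂ = atan2(sin Δλ cos φ₁, −cos φ₂ sin φ₁ + sin φ₂ cos φ₁ cos Δλ) = 322.90°
Δθ = θ₂ − θ₁ = +131.1°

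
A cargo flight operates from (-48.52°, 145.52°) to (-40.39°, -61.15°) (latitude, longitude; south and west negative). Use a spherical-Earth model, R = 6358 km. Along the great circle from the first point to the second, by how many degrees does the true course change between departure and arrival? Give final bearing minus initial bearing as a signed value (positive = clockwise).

-142.7°

At departure: θ₁ = atan2(sin Δλ cos φ₂, cos φ₁ sin φ₂ − sin φ₁ cos φ₂ cos Δλ) = 160.00°
At arrival: θ₂ = atan2(sin Δλ cos φ₁, −cos φ₂ sin φ₁ + sin φ₂ cos φ₁ cos Δλ) = 17.31°
Δθ = θ₂ − θ₁ = -142.7°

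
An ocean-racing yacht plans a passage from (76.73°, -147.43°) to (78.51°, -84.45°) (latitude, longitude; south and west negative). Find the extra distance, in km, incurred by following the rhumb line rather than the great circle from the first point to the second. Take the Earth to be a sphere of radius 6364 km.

72 km

Great circle: cos σ = sin φ₁ sin φ₂ + cos φ₁ cos φ₂ cos Δλ,  σ = 0.2260 rad → d_gc = 1438.4 km
Rhumb line: Δψ = +0.1452, q = Δφ/Δψ = 0.2140, d_rh = R√(Δφ²+q²Δλ²) = 1510.2 km
Excess = 1510.2 − 1438.4 = 71.8 ≈ 72 km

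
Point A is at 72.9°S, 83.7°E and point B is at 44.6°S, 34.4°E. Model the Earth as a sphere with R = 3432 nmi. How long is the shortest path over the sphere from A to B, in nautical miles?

2164 nmi

cos σ = sin φ₁ sin φ₂ + cos φ₁ cos φ₂ cos Δλ
      = sin(-72.90°)sin(-44.60°) + cos(-72.90°)cos(-44.60°)cos(-49.30°) = 0.8076
σ = 36.134° → d = Rσ = 3432·0.63066 = 2164 nmi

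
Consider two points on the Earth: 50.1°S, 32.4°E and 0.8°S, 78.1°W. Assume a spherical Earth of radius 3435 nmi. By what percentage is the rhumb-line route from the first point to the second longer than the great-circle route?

4.7%

Great circle: σ = 1.7864 rad → d_gc = Rσ = 6136.2 nmi
Rhumb: Δφ = +0.8604, Δλ = -1.9286, Δψ = +0.9994, q = Δφ/Δψ = 0.8609 → d_rh = R√(Δφ²+q²Δλ²) = 6423.8 nmi
Excess = (6423.8 − 6136.2) / 6136.2 = 287.6 / 6136.2 = 4.69% ≈ 4.7%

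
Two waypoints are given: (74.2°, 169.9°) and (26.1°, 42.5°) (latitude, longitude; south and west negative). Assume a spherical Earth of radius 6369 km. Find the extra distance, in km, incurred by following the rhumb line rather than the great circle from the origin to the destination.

Great circle: cos σ = sin φ₁ sin φ₂ + cos φ₁ cos φ₂ cos Δλ,  σ = 1.2924 rad → d_gc = 8231.4 km
Rhumb line: Δψ = -1.5028, q = Δφ/Δψ = 0.5586, d_rh = R√(Δφ²+q²Δλ²) = 9548.3 km
Excess = 9548.3 − 8231.4 = 1316.9 ≈ 1317 km

1317 km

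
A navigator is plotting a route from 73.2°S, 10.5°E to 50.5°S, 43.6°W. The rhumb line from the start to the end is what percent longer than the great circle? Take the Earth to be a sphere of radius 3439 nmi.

Great circle: σ = 0.5614 rad → d_gc = Rσ = 1930.8 nmi
Rhumb: Δφ = +0.3962, Δλ = -0.9442, Δψ = +0.8885, q = Δφ/Δψ = 0.4459 → d_rh = R√(Δφ²+q²Δλ²) = 1988.2 nmi
Excess = (1988.2 − 1930.8) / 1930.8 = 57.4 / 1930.8 = 2.97% ≈ 3.0%

3.0%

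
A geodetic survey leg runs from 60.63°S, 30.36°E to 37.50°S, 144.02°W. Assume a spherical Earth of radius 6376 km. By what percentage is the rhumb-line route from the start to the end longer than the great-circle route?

Great circle: σ = 1.4270 rad → d_gc = Rσ = 9098.6 km
Rhumb: Δφ = +0.4037, Δλ = -3.0435, Δψ = +0.6322, q = Δφ/Δψ = 0.6385 → d_rh = R√(Δφ²+q²Δλ²) = 12655.7 km
Excess = (12655.7 − 9098.6) / 9098.6 = 3557.1 / 9098.6 = 39.10% ≈ 39.1%

39.1%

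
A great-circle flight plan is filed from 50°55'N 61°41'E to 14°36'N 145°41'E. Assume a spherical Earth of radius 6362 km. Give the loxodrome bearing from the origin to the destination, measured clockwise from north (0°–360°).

118.0°

Meridional parts: M(φ₁)=+1.0358, M(φ₂)=+0.2576 → ΔM = -0.7782;  Δλ = +1.4661 rad
tan C = Δλ / ΔM = -1.8839 → C = 117.96°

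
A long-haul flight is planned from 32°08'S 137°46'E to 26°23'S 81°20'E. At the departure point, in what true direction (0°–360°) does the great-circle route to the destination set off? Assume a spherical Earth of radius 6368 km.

261.4°

N = sin Δλ·cos φ₂ = -0.7465;  D = cos φ₁ sin φ₂ − sin φ₁ cos φ₂ cos Δλ = -0.1128
initial course = atan2(N, D) = 261.40°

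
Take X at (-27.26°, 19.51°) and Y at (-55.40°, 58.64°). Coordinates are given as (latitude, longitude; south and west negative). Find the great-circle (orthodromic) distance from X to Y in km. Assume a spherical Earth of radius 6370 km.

4422 km

Haversine: a = sin²(Δφ/2)+cos φ₁ cos φ₂ sin²(Δλ/2) = 0.11571;  σ = 2·atan2(√a,√(1−a))
σ = 39.773° → d = Rσ = 6370·0.69417 = 4422 km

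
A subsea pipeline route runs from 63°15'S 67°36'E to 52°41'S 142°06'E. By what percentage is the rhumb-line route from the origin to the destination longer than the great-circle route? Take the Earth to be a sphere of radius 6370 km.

5.5%

Great circle: σ = 0.6712 rad → d_gc = Rσ = 4275.3 km
Rhumb: Δφ = +0.1844, Δλ = +1.3003, Δψ = +0.3508, q = Δφ/Δψ = 0.5258 → d_rh = R√(Δφ²+q²Δλ²) = 4510.6 km
Excess = (4510.6 − 4275.3) / 4275.3 = 235.3 / 4275.3 = 5.50% ≈ 5.5%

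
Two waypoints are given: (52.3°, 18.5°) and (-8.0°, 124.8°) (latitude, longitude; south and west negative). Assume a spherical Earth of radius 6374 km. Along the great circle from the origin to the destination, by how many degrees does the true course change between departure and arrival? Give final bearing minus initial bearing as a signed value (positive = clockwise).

+60.4°

At departure: θ₁ = atan2(sin Δλ cos φ₂, cos φ₁ sin φ₂ − sin φ₁ cos φ₂ cos Δλ) = 81.93°
At arrival: θ₂ = atan2(sin Δλ cos φ₁, −cos φ₂ sin φ₁ + sin φ₂ cos φ₁ cos Δλ) = 142.31°
Δθ = θ₂ − θ₁ = +60.4°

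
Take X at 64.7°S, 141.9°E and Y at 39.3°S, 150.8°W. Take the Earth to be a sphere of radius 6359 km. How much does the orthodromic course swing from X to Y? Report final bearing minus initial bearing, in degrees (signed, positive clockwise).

-56.5°

At departure: θ₁ = atan2(sin Δλ cos φ₂, cos φ₁ sin φ₂ − sin φ₁ cos φ₂ cos Δλ) = 90.06°
At arrival: θ₂ = atan2(sin Δλ cos φ₁, −cos φ₂ sin φ₁ + sin φ₂ cos φ₁ cos Δλ) = 33.52°
Δθ = θ₂ − θ₁ = -56.5°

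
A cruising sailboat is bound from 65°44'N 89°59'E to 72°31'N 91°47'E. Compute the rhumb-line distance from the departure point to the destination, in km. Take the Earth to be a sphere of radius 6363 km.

757 km

Rhumb course C = atan2(Δλ, Δψ) with Δψ = ln[tan(π/4+φ₂/2)/tan(π/4+φ₁/2)] = +0.3352, Δλ = +0.0314 → C = 5.35°
d = R·|Δφ| / |cos C| = 6363·0.11839 / 0.99564 = 757 km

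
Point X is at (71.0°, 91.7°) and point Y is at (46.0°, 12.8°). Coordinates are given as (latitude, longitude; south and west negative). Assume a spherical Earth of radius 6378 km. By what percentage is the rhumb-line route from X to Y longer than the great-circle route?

6.3%

Great circle: σ = 0.7617 rad → d_gc = Rσ = 4857.9 km
Rhumb: Δφ = -0.4363, Δλ = -1.3771, Δψ = -0.8814, q = Δφ/Δψ = 0.4950 → d_rh = R√(Δφ²+q²Δλ²) = 5162.1 km
Excess = (5162.1 − 4857.9) / 4857.9 = 304.2 / 4857.9 = 6.26% ≈ 6.3%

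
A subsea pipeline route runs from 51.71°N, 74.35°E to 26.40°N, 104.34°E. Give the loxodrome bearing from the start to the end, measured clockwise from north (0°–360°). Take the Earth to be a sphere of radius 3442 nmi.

137.9°

Δψ = ln[tan(π/4+φ₂/2)/tan(π/4+φ₁/2)] = -0.5800
Δλ = +0.5234 rad (taken the short way round)
course = atan2(Δλ, Δψ) = 137.93°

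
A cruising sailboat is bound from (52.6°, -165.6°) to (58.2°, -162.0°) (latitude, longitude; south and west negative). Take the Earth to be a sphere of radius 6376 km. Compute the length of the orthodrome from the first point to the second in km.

Haversine: a = sin²(Δφ/2)+cos φ₁ cos φ₂ sin²(Δλ/2) = 0.00270;  σ = 2·atan2(√a,√(1−a))
σ = 5.959° → d = Rσ = 6376·0.10401 = 663 km

663 km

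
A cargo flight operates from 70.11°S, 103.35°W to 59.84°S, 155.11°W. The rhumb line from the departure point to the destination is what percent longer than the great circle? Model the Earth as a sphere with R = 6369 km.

Great circle: σ = 0.4056 rad → d_gc = Rσ = 2583.6 km
Rhumb: Δφ = +0.1792, Δλ = -0.9034, Δψ = +0.4297, q = Δφ/Δψ = 0.4172 → d_rh = R√(Δφ²+q²Δλ²) = 2658.0 km
Excess = (2658.0 − 2583.6) / 2583.6 = 74.4 / 2583.6 = 2.88% ≈ 2.9%

2.9%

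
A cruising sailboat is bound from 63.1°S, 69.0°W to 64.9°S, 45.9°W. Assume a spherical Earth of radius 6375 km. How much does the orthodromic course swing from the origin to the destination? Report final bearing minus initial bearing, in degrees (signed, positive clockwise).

At departure: θ₁ = atan2(sin Δλ cos φ₂, cos φ₁ sin φ₂ − sin φ₁ cos φ₂ cos Δλ) = 110.35°
At arrival: θ₂ = atan2(sin Δλ cos φ₁, −cos φ₂ sin φ₁ + sin φ₂ cos φ₁ cos Δλ) = 89.54°
Δθ = θ₂ − θ₁ = -20.8°

-20.8°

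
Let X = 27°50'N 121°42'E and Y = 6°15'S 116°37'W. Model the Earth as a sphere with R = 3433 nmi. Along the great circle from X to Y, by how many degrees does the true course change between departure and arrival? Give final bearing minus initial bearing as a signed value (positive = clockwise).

+38.7°

At departure: θ₁ = atan2(sin Δλ cos φ₂, cos φ₁ sin φ₂ − sin φ₁ cos φ₂ cos Δλ) = 80.11°
At arrival: θ₂ = atan2(sin Δλ cos φ₁, −cos φ₂ sin φ₁ + sin φ₂ cos φ₁ cos Δλ) = 118.79°
Δθ = θ₂ − θ₁ = +38.7°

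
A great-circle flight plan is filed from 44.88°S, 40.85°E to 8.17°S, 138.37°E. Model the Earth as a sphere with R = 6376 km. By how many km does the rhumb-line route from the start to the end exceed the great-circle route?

339 km

Great circle: cos σ = sin φ₁ sin φ₂ + cos φ₁ cos φ₂ cos Δλ,  σ = 1.5623 rad → d_gc = 9961.3 km
Rhumb line: Δψ = +0.7353, q = Δφ/Δψ = 0.8713, d_rh = R√(Δφ²+q²Δλ²) = 10300.5 km
Excess = 10300.5 − 9961.3 = 339.2 ≈ 339 km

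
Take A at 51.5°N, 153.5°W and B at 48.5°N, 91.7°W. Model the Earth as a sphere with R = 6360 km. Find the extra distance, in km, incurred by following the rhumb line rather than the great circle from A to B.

Great circle: cos σ = sin φ₁ sin φ₂ + cos φ₁ cos φ₂ cos Δλ,  σ = 0.6744 rad → d_gc = 4289.4 km
Rhumb line: Δψ = -0.0815, q = Δφ/Δψ = 0.6425, d_rh = R√(Δφ²+q²Δλ²) = 4420.1 km
Excess = 4420.1 − 4289.4 = 130.7 ≈ 131 km

131 km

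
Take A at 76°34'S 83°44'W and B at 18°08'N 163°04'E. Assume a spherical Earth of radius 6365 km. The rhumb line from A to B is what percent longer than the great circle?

Great circle: σ = 1.9711 rad → d_gc = Rσ = 12546.0 km
Rhumb: Δφ = +1.6528, Δλ = -1.9757, Δψ = +2.4609, q = Δφ/Δψ = 0.6716 → d_rh = R√(Δφ²+q²Δλ²) = 13491.1 km
Excess = (13491.1 − 12546.0) / 12546.0 = 945.1 / 12546.0 = 7.53% ≈ 7.5%

7.5%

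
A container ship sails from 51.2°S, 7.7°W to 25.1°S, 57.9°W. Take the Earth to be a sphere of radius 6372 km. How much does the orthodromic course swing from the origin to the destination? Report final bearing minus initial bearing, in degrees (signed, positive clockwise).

+33.1°

Initial bearing θ₁ = atan2(sin Δλ cos φ₂, cos φ₁ sin φ₂ − sin φ₁ cos φ₂ cos Δλ) = 284.96°
Final bearing θ₂ = (initial bearing from the destination back to the start) + 180° = 318.05°
Δθ = θ₂ − θ₁ = +33.1°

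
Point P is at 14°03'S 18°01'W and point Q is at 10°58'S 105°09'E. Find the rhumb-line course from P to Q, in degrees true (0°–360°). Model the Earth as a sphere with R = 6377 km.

Meridional parts: M(φ₁)=-0.2477, M(φ₂)=-0.1926 → ΔM = +0.0551;  Δλ = +2.1497 rad
tan C = Δλ / ΔM = +38.9926 → C = 88.53°

88.5°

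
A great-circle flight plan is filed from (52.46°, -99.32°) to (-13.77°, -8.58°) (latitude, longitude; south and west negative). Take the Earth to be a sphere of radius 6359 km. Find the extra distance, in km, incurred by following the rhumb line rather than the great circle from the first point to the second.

Great circle: cos σ = sin φ₁ sin φ₂ + cos φ₁ cos φ₂ cos Δλ,  σ = 1.7685 rad → d_gc = 11245.6 km
Rhumb line: Δψ = -1.3219, q = Δφ/Δψ = 0.8744, d_rh = R√(Δφ²+q²Δλ²) = 11470.7 km
Excess = 11470.7 − 11245.6 = 225.1 ≈ 225 km

225 km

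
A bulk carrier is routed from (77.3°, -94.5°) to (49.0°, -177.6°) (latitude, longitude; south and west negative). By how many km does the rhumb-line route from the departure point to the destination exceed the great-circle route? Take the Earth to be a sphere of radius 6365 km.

337 km

Great circle: cos σ = sin φ₁ sin φ₂ + cos φ₁ cos φ₂ cos Δλ,  σ = 0.7173 rad → d_gc = 4565.72 km
Rhumb line: Δψ = -1.2119, q = Δφ/Δψ = 0.4076, d_rh = R√(Δφ²+q²Δλ²) = 4903.16 km
Excess = 4903.16 − 4565.72 = 337.44 ≈ 337 km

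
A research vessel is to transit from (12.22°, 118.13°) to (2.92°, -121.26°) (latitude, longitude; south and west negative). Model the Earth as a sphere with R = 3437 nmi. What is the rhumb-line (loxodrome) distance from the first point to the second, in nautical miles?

7186 nmi

Rhumb course C = atan2(Δλ, Δψ) with Δψ = ln[tan(π/4+φ₂/2)/tan(π/4+φ₁/2)] = -0.1639, Δλ = +2.1050 → C = 94.45°
d = R·|Δφ| / |cos C| = 3437·0.16232 / 0.07764 = 7186 nmi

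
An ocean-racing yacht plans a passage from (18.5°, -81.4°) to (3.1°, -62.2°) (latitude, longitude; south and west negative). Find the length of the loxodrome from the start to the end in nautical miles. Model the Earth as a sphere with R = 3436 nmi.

Δψ = ln[tan(π/4+φ₂/2)/tan(π/4+φ₁/2)] = -0.2745;  Δφ = -0.2688 rad,  Δλ = +0.3351 rad
q = Δφ/Δψ = 0.9791
d = R·√(Δφ² + q²Δλ²) = 3436·0.42414 = 1457 nmi

1457 nmi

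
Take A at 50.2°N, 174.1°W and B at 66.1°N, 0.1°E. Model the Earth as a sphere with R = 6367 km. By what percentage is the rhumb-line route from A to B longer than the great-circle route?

Great circle: σ = 1.1103 rad → d_gc = Rσ = 7069.2 km
Rhumb: Δφ = +0.2775, Δλ = +3.0404, Δψ = +0.5367, q = Δφ/Δψ = 0.5170 → d_rh = R√(Δφ²+q²Δλ²) = 10163.6 km
Excess = (10163.6 − 7069.2) / 7069.2 = 3094.4 / 7069.2 = 43.77% ≈ 43.8%

43.8%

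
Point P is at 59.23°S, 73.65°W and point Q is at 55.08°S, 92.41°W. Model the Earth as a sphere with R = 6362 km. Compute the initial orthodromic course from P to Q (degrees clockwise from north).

θ = atan2( sin Δλ·cos φ₂ ,  cos φ₁ sin φ₂ − sin φ₁ cos φ₂ cos Δλ )
  = atan2(-0.1841, +0.0462) = 284.10°

284.1°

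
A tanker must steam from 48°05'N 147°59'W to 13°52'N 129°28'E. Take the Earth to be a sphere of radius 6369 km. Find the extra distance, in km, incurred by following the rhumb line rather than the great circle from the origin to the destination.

241 km

Great circle: cos σ = sin φ₁ sin φ₂ + cos φ₁ cos φ₂ cos Δλ,  σ = 1.3053 rad → d_gc = 8313.2 km
Rhumb line: Δψ = -0.7152, q = Δφ/Δψ = 0.8350, d_rh = R√(Δφ²+q²Δλ²) = 8554.1 km
Excess = 8554.1 − 8313.2 = 240.9 ≈ 241 km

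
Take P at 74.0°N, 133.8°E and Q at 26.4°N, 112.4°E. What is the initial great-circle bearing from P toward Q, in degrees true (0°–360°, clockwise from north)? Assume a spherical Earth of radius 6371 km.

205.7°

N = sin Δλ·cos φ₂ = -0.3268;  D = cos φ₁ sin φ₂ − sin φ₁ cos φ₂ cos Δλ = -0.6791
initial course = atan2(N, D) = 205.70°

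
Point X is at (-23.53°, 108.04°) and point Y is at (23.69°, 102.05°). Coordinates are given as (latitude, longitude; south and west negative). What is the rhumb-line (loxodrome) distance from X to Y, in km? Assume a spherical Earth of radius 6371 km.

Δψ = ln[tan(π/4+φ₂/2)/tan(π/4+φ₁/2)] = +0.8485;  Δφ = +0.8241 rad,  Δλ = -0.1045 rad
q = Δφ/Δψ = 0.9713
d = R·√(Δφ² + q²Δλ²) = 6371·0.83038 = 5290 km

5290 km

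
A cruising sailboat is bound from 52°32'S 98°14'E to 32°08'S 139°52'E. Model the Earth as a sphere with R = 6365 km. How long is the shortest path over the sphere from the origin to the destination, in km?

Haversine: a = sin²(Δφ/2)+cos φ₁ cos φ₂ sin²(Δλ/2) = 0.09642;  σ = 2·atan2(√a,√(1−a))
σ = 36.180° → d = Rσ = 6365·0.63145 = 4019 km

4019 km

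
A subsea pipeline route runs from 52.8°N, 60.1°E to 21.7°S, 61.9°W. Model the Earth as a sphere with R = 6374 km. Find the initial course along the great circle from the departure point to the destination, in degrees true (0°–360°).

θ = atan2( sin Δλ·cos φ₂ ,  cos φ₁ sin φ₂ − sin φ₁ cos φ₂ cos Δλ )
  = atan2(-0.7879, +0.1686) = 282.08°

282.1°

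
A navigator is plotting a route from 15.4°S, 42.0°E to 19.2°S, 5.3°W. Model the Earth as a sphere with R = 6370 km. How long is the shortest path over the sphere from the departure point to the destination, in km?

5024 km

Haversine: a = sin²(Δφ/2)+cos φ₁ cos φ₂ sin²(Δλ/2) = 0.14761;  σ = 2·atan2(√a,√(1−a))
σ = 45.189° → d = Rσ = 6370·0.78869 = 5024 km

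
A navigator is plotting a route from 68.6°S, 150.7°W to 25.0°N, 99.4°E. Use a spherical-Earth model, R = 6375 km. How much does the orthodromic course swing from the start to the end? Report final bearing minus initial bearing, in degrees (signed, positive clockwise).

Initial bearing θ₁ = atan2(sin Δλ cos φ₂, cos φ₁ sin φ₂ − sin φ₁ cos φ₂ cos Δλ) = 261.13°
Final bearing θ₂ = (initial bearing from the destination back to the start) + 180° = 336.56°
Δθ = θ₂ − θ₁ = +75.4°

+75.4°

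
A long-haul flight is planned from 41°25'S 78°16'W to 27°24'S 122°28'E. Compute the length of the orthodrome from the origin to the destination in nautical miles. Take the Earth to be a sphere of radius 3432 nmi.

Haversine: a = sin²(Δφ/2)+cos φ₁ cos φ₂ sin²(Δλ/2) = 0.65912;  σ = 2·atan2(√a,√(1−a))
σ = 108.556° → d = Rσ = 3432·1.89466 = 6502 nmi

6502 nmi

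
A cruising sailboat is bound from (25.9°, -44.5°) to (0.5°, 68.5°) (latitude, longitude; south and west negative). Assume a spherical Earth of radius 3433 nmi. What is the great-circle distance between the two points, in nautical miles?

Haversine: a = sin²(Δφ/2)+cos φ₁ cos φ₂ sin²(Δλ/2) = 0.67383;  σ = 2·atan2(√a,√(1−a))
σ = 110.344° → d = Rσ = 3433·1.92587 = 6612 nmi

6612 nmi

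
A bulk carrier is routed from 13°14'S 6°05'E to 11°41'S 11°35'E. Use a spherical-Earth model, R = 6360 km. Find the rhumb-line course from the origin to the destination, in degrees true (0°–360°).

Δψ = ln[tan(π/4+φ₂/2)/tan(π/4+φ₁/2)] = +0.0277
Δλ = +0.0960 rad (taken the short way round)
course = atan2(Δλ, Δψ) = 73.90°

73.9°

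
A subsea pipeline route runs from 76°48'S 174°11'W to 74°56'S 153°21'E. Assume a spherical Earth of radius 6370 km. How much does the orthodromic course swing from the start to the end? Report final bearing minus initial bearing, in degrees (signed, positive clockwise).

At departure: θ₁ = atan2(sin Δλ cos φ₂, cos φ₁ sin φ₂ − sin φ₁ cos φ₂ cos Δλ) = 267.14°
At arrival: θ₂ = atan2(sin Δλ cos φ₁, −cos φ₂ sin φ₁ + sin φ₂ cos φ₁ cos Δλ) = 298.67°
Δθ = θ₂ − θ₁ = +31.5°

+31.5°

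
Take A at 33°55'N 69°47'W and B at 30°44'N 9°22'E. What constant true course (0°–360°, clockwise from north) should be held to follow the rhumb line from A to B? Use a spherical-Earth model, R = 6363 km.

92.7°

Δψ = ln[tan(π/4+φ₂/2)/tan(π/4+φ₁/2)] = -0.0658
Δλ = +1.3814 rad (taken the short way round)
course = atan2(Δλ, Δψ) = 92.73°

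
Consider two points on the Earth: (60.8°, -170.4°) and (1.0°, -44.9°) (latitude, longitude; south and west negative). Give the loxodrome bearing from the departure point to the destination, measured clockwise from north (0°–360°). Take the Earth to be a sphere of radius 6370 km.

121.2°

Meridional parts: M(φ₁)=+1.3452, M(φ₂)=+0.0175 → ΔM = -1.3278;  Δλ = +2.1904 rad
tan C = Δλ / ΔM = -1.6497 → C = 121.22°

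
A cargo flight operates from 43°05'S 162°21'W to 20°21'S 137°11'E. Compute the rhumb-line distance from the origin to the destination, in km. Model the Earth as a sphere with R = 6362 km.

6183 km

Rhumb course C = atan2(Δλ, Δψ) with Δψ = ln[tan(π/4+φ₂/2)/tan(π/4+φ₁/2)] = +0.4719, Δλ = -1.0553 → C = 294.09°
d = R·|Δφ| / |cos C| = 6362·0.39677 / 0.40823 = 6183 km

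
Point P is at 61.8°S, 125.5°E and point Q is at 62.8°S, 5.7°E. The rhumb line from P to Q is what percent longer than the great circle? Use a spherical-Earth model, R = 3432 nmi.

Great circle: σ = 0.8278 rad → d_gc = Rσ = 2841.0 nmi
Rhumb: Δφ = -0.0175, Δλ = -2.0909, Δψ = -0.0376, q = Δφ/Δψ = 0.4648 → d_rh = R√(Δφ²+q²Δλ²) = 3335.9 nmi
Excess = (3335.9 − 2841.0) / 2841.0 = 494.9 / 2841.0 = 17.42% ≈ 17.4%

17.4%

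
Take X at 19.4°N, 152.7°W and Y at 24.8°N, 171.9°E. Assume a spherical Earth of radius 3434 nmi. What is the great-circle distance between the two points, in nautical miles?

1987 nmi

Haversine: a = sin²(Δφ/2)+cos φ₁ cos φ₂ sin²(Δλ/2) = 0.08137;  σ = 2·atan2(√a,√(1−a))
σ = 33.147° → d = Rσ = 3434·0.57853 = 1987 nmi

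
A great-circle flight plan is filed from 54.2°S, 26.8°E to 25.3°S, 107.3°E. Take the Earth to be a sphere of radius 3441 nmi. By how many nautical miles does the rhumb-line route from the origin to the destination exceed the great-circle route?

155 nmi

Great circle: cos σ = sin φ₁ sin φ₂ + cos φ₁ cos φ₂ cos Δλ,  σ = 1.1220 rad → d_gc = 3860.7 nmi
Rhumb line: Δψ = +0.6735, q = Δφ/Δψ = 0.7490, d_rh = R√(Δφ²+q²Δλ²) = 4015.4 nmi
Excess = 4015.4 − 3860.7 = 154.7 ≈ 155 nmi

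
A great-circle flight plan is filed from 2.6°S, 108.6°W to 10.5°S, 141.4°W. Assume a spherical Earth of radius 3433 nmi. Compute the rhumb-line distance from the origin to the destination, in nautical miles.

2007 nmi

Δψ = ln[tan(π/4+φ₂/2)/tan(π/4+φ₁/2)] = -0.1389;  Δφ = -0.1379 rad,  Δλ = -0.5725 rad
q = Δφ/Δψ = 0.9927
d = R·√(Δφ² + q²Δλ²) = 3433·0.58476 = 2007 nmi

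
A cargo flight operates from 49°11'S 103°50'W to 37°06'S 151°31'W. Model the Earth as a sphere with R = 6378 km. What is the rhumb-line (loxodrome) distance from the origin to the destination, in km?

Δψ = ln[tan(π/4+φ₂/2)/tan(π/4+φ₁/2)] = +0.2905;  Δφ = +0.2109 rad,  Δλ = -0.8322 rad
q = Δφ/Δψ = 0.7259
d = R·√(Δφ² + q²Δλ²) = 6378·0.63989 = 4081 km

4081 km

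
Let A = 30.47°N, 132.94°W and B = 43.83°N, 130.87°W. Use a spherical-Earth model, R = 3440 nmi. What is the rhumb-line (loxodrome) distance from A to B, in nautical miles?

Rhumb course C = atan2(Δλ, Δψ) with Δψ = ln[tan(π/4+φ₂/2)/tan(π/4+φ₁/2)] = +0.2940, Δλ = +0.0361 → C = 7.01°
d = R·|Δφ| / |cos C| = 3440·0.23318 / 0.99253 = 808 nmi

808 nmi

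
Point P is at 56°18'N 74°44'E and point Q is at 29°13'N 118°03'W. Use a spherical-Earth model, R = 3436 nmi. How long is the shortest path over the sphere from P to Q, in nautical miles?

5625 nmi

cos σ = sin φ₁ sin φ₂ + cos φ₁ cos φ₂ cos Δλ
      = sin(56.30°)sin(29.22°) + cos(56.30°)cos(29.22°)cos(167.22°) = -0.0662
σ = 93.794° → d = Rσ = 3436·1.63701 = 5625 nmi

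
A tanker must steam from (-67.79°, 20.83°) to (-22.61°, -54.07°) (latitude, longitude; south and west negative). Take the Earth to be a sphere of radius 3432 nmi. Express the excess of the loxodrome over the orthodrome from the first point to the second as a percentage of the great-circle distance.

Great circle: σ = 1.1076 rad → d_gc = Rσ = 3801.2 nmi
Rhumb: Δφ = +0.7885, Δλ = -1.3073, Δψ = +1.2229, q = Δφ/Δψ = 0.6448 → d_rh = R√(Δφ²+q²Δλ²) = 3961.4 nmi
Excess = (3961.4 − 3801.2) / 3801.2 = 160.2 / 3801.2 = 4.21% ≈ 4.2%

4.2%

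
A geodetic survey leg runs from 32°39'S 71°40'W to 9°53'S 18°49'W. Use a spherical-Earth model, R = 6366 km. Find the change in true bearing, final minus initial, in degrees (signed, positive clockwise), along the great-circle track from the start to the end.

Initial bearing θ₁ = atan2(sin Δλ cos φ₂, cos φ₁ sin φ₂ − sin φ₁ cos φ₂ cos Δλ) = 77.34°
Final bearing θ₂ = (initial bearing from the destination back to the start) + 180° = 56.50°
Δθ = θ₂ − θ₁ = -20.8°

-20.8°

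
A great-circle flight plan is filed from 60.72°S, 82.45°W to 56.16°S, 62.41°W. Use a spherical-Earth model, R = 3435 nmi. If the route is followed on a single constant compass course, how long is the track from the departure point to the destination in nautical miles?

685 nmi

Δψ = ln[tan(π/4+φ₂/2)/tan(π/4+φ₁/2)] = +0.1523;  Δφ = +0.0796 rad,  Δλ = +0.3498 rad
q = Δφ/Δψ = 0.5225
d = R·√(Δφ² + q²Δλ²) = 3435·0.19934 = 685 nmi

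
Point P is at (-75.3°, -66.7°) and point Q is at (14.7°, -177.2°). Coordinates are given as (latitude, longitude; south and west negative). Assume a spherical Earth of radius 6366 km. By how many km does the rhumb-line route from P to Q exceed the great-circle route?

882 km

Great circle: cos σ = sin φ₁ sin φ₂ + cos φ₁ cos φ₂ cos Δλ,  σ = 1.9086 rad → d_gc = 12150.12 km
Rhumb line: Δψ = +2.3074, q = Δφ/Δψ = 0.6808, d_rh = R√(Δφ²+q²Δλ²) = 13032.56 km
Excess = 13032.56 − 12150.12 = 882.44 ≈ 882 km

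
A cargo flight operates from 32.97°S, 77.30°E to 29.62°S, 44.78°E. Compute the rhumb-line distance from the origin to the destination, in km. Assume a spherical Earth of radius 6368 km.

3110 km

Δψ = ln[tan(π/4+φ₂/2)/tan(π/4+φ₁/2)] = +0.0684;  Δφ = +0.0585 rad,  Δλ = -0.5676 rad
q = Δφ/Δψ = 0.8543
d = R·√(Δφ² + q²Δλ²) = 6368·0.48839 = 3110 km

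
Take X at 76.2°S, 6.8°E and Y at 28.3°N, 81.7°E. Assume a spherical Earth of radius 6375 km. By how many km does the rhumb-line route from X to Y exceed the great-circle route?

Great circle: cos σ = sin φ₁ sin φ₂ + cos φ₁ cos φ₂ cos Δλ,  σ = 1.9885 rad → d_gc = 12676.9 km
Rhumb line: Δψ = +2.6272, q = Δφ/Δψ = 0.6942, d_rh = R√(Δφ²+q²Δλ²) = 12987.0 km
Excess = 12987.0 − 12676.9 = 310.1 ≈ 310 km

310 km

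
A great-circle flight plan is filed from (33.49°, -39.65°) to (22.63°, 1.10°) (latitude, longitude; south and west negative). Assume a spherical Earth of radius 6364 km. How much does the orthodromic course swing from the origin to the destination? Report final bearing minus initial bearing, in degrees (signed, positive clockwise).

+19.9°

At departure: θ₁ = atan2(sin Δλ cos φ₂, cos φ₁ sin φ₂ − sin φ₁ cos φ₂ cos Δλ) = 96.15°
At arrival: θ₂ = atan2(sin Δλ cos φ₁, −cos φ₂ sin φ₁ + sin φ₂ cos φ₁ cos Δλ) = 116.06°
Δθ = θ₂ − θ₁ = +19.9°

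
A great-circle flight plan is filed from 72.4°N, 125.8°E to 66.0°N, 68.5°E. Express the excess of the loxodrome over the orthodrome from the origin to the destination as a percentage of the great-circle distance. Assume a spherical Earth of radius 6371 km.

3.8%

Great circle: σ = 0.3562 rad → d_gc = Rσ = 2269.4 km
Rhumb: Δφ = -0.1117, Δλ = -1.0001, Δψ = -0.3170, q = Δφ/Δψ = 0.3523 → d_rh = R√(Δφ²+q²Δλ²) = 2355.1 km
Excess = (2355.1 − 2269.4) / 2269.4 = 85.7 / 2269.4 = 3.78% ≈ 3.8%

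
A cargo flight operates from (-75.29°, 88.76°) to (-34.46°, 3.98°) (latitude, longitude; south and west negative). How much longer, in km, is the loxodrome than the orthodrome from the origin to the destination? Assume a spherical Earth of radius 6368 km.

419 km

Great circle: cos σ = sin φ₁ sin φ₂ + cos φ₁ cos φ₂ cos Δλ,  σ = 0.9687 rad → d_gc = 6169.0 km
Rhumb line: Δψ = +1.4060, q = Δφ/Δψ = 0.5069, d_rh = R√(Δφ²+q²Δλ²) = 6588.0 km
Excess = 6588.0 − 6169.0 = 419.0 ≈ 419 km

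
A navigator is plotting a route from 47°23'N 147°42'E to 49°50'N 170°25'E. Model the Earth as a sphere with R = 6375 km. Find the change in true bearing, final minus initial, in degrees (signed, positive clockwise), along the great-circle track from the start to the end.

At departure: θ₁ = atan2(sin Δλ cos φ₂, cos φ₁ sin φ₂ − sin φ₁ cos φ₂ cos Δλ) = 72.28°
At arrival: θ₂ = atan2(sin Δλ cos φ₁, −cos φ₂ sin φ₁ + sin φ₂ cos φ₁ cos Δλ) = 89.43°
Δθ = θ₂ − θ₁ = +17.1°

+17.1°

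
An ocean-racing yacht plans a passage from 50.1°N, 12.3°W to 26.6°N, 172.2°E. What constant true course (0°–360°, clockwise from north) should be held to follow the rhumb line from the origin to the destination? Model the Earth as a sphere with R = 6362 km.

260.2°

Δψ = ln[tan(π/4+φ₂/2)/tan(π/4+φ₁/2)] = -0.5315
Δλ = -3.0631 rad (taken the short way round)
course = atan2(Δλ, Δψ) = 260.16°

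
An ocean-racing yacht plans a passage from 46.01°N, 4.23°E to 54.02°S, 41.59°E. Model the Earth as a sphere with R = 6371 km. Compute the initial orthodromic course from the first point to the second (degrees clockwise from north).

N = sin Δλ·cos φ₂ = +0.3565;  D = cos φ₁ sin φ₂ − sin φ₁ cos φ₂ cos Δλ = -0.8980
initial course = atan2(N, D) = 158.35°

158.3°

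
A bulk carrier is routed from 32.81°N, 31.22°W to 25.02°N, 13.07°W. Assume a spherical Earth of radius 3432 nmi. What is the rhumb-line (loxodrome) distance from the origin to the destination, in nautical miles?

1059 nmi

Δψ = ln[tan(π/4+φ₂/2)/tan(π/4+φ₁/2)] = -0.1555;  Δφ = -0.1360 rad,  Δλ = +0.3168 rad
q = Δφ/Δψ = 0.8743
d = R·√(Δφ² + q²Δλ²) = 3432·0.30852 = 1059 nmi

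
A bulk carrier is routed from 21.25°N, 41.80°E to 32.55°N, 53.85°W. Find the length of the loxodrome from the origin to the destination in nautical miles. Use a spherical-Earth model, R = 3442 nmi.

Δψ = ln[tan(π/4+φ₂/2)/tan(π/4+φ₁/2)] = +0.2217;  Δφ = +0.1972 rad,  Δλ = -1.6694 rad
q = Δφ/Δψ = 0.8896
d = R·√(Δφ² + q²Δλ²) = 3442·1.49815 = 5157 nmi

5157 nmi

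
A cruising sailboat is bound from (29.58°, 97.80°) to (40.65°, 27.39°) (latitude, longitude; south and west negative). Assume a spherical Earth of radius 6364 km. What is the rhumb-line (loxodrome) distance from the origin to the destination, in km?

Δψ = ln[tan(π/4+φ₂/2)/tan(π/4+φ₁/2)] = +0.2369;  Δφ = +0.1932 rad,  Δλ = -1.2289 rad
q = Δφ/Δψ = 0.8155
d = R·√(Δφ² + q²Δλ²) = 6364·1.02057 = 6495 km

6495 km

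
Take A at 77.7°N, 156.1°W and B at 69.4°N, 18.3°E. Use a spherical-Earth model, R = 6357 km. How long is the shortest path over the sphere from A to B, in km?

3646 km

cos σ = sin φ₁ sin φ₂ + cos φ₁ cos φ₂ cos Δλ
      = sin(77.70°)sin(69.40°) + cos(77.70°)cos(69.40°)cos(174.40°) = 0.8400
σ = 32.862° → d = Rσ = 6357·0.57355 = 3646 km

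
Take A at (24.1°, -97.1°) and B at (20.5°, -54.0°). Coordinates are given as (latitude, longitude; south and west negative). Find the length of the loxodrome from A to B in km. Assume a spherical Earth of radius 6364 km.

Rhumb course C = atan2(Δλ, Δψ) with Δψ = ln[tan(π/4+φ₂/2)/tan(π/4+φ₁/2)] = -0.0679, Δλ = +0.7522 → C = 95.16°
d = R·|Δφ| / |cos C| = 6364·0.06283 / 0.08993 = 4446 km

4446 km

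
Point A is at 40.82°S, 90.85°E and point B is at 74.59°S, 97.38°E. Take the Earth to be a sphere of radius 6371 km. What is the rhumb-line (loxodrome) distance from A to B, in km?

Rhumb course C = atan2(Δλ, Δψ) with Δψ = ln[tan(π/4+φ₂/2)/tan(π/4+φ₁/2)] = -1.2186, Δλ = +0.1140 → C = 174.66°
d = R·|Δφ| / |cos C| = 6371·0.58940 / 0.99565 = 3771 km

3771 km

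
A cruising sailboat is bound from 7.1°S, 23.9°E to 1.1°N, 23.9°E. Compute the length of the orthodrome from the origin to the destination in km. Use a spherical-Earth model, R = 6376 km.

Haversine: a = sin²(Δφ/2)+cos φ₁ cos φ₂ sin²(Δλ/2) = 0.00511;  σ = 2·atan2(√a,√(1−a))
σ = 8.200° → d = Rσ = 6376·0.14312 = 913 km

913 km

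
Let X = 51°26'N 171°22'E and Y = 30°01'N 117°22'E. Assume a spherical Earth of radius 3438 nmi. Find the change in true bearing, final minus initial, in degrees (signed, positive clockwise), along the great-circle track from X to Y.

-37.4°

At departure: θ₁ = atan2(sin Δλ cos φ₂, cos φ₁ sin φ₂ − sin φ₁ cos φ₂ cos Δλ) = 263.00°
At arrival: θ₂ = atan2(sin Δλ cos φ₁, −cos φ₂ sin φ₁ + sin φ₂ cos φ₁ cos Δλ) = 225.61°
Δθ = θ₂ − θ₁ = -37.4°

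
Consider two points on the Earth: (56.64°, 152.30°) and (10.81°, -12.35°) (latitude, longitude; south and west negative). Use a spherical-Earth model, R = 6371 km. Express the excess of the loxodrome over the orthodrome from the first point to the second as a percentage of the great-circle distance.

Great circle: σ = 1.9436 rad → d_gc = Rσ = 12382.6 km
Rhumb: Δφ = -0.7999, Δλ = -2.8737, Δψ = -1.0154, q = Δφ/Δψ = 0.7878 → d_rh = R√(Δφ²+q²Δλ²) = 15296.3 km
Excess = (15296.3 − 12382.6) / 12382.6 = 2913.7 / 12382.6 = 23.53% ≈ 23.5%

23.5%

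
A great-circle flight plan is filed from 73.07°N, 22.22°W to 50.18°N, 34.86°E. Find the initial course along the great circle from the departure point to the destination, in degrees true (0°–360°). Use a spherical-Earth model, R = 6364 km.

N = sin Δλ·cos φ₂ = +0.5376;  D = cos φ₁ sin φ₂ − sin φ₁ cos φ₂ cos Δλ = -0.1093
initial course = atan2(N, D) = 101.49°

101.5°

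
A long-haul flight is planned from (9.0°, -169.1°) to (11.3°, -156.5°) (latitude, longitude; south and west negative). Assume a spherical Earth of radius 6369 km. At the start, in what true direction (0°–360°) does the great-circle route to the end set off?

78.4°

θ = atan2( sin Δλ·cos φ₂ ,  cos φ₁ sin φ₂ − sin φ₁ cos φ₂ cos Δλ )
  = atan2(+0.2139, +0.0438) = 78.42°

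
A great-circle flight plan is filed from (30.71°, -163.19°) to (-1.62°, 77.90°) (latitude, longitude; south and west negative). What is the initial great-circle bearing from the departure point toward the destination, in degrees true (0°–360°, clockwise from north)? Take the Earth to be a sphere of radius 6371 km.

284.3°

θ = atan2( sin Δλ·cos φ₂ ,  cos φ₁ sin φ₂ − sin φ₁ cos φ₂ cos Δλ )
  = atan2(-0.8750, +0.2225) = 284.27°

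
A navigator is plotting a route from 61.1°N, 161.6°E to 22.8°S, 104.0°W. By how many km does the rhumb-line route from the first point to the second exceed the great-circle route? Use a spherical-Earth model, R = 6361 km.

Great circle: cos σ = sin φ₁ sin φ₂ + cos φ₁ cos φ₂ cos Δλ,  σ = 1.9535 rad → d_gc = 12426.3 km
Rhumb line: Δψ = -1.7649, q = Δφ/Δψ = 0.8297, d_rh = R√(Δφ²+q²Δλ²) = 12742.6 km
Excess = 12742.6 − 12426.3 = 316.3 ≈ 316 km

316 km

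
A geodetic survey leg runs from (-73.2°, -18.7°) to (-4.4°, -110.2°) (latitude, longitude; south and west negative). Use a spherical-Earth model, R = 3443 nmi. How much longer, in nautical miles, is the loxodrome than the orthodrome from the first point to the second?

Great circle: cos σ = sin φ₁ sin φ₂ + cos φ₁ cos φ₂ cos Δλ,  σ = 1.5048 rad → d_gc = 5181.2 nmi
Rhumb line: Δψ = +1.8359, q = Δφ/Δψ = 0.6541, d_rh = R√(Δφ²+q²Δλ²) = 5479.5 nmi
Excess = 5479.5 − 5181.2 = 298.3 ≈ 298 nmi

298 nmi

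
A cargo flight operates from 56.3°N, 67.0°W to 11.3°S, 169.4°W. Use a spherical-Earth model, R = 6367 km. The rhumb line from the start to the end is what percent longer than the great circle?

3.5%

Great circle: σ = 1.8544 rad → d_gc = Rσ = 11807.2 km
Rhumb: Δφ = -1.1798, Δλ = -1.7872, Δψ = -1.3930, q = Δφ/Δψ = 0.8470 → d_rh = R√(Δφ²+q²Δλ²) = 12219.9 km
Excess = (12219.9 − 11807.2) / 11807.2 = 412.7 / 11807.2 = 3.50% ≈ 3.5%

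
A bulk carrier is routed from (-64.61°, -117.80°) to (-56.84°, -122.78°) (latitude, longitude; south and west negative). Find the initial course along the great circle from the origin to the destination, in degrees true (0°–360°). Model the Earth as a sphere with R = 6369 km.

N = sin Δλ·cos φ₂ = -0.0475;  D = cos φ₁ sin φ₂ − sin φ₁ cos φ₂ cos Δλ = +0.1333
initial course = atan2(N, D) = 340.40°

340.4°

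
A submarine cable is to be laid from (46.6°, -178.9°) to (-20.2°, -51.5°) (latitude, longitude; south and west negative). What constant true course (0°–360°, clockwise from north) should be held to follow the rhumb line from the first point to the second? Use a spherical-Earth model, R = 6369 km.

Meridional parts: M(φ₁)=+0.9214, M(φ₂)=-0.3601 → ΔM = -1.2815;  Δλ = +2.2235 rad
tan C = Δλ / ΔM = -1.7351 → C = 119.96°

120.0°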